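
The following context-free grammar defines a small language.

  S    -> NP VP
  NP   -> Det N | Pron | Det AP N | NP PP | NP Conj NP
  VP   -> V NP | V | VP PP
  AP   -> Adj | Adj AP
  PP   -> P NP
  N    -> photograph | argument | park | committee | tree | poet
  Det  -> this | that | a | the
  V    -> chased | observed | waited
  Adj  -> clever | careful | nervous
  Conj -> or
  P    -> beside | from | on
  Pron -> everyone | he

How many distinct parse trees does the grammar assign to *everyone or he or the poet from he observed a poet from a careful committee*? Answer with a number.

10

Two of the 10 distinct bracketings:
[S [NP [NP [NP [Pron everyone]] [Conj or] [NP [NP [Pron he]] [Conj or] [NP [Det the] [N poet]]]] [PP [P from] [NP [Pron he]]]] [VP [V observed] [NP [NP [Det a] [N poet]] [PP [P from] [NP [Det a] [AP [Adj careful]] [N committee]]]]]]
[S [NP [NP [NP [Pron everyone]] [Conj or] [NP [NP [Pron he]] [Conj or] [NP [Det the] [N poet]]]] [PP [P from] [NP [Pron he]]]] [VP [VP [V observed] [NP [Det a] [N poet]]] [PP [P from] [NP [Det a] [AP [Adj careful]] [N committee]]]]]
The difference turns on whether VP → VP PP is used at the relevant span, versus an alternative expansion of VP.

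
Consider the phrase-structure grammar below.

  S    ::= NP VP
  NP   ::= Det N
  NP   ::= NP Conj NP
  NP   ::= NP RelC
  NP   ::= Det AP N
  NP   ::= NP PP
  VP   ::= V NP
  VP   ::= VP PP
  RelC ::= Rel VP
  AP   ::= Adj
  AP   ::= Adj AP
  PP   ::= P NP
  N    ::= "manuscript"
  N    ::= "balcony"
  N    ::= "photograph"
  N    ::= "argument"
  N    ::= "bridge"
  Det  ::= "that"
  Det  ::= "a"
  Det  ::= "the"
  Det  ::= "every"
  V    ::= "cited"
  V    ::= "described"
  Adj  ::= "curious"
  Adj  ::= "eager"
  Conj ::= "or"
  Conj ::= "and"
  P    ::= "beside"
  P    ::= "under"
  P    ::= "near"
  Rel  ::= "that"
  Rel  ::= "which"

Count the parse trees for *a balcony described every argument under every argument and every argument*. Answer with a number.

Two of the 3 distinct bracketings:
[S [NP [Det a] [N balcony]] [VP [V described] [NP [NP [NP [Det every] [N argument]] [PP [P under] [NP [Det every] [N argument]]]] [Conj and] [NP [Det every] [N argument]]]]]
[S [NP [Det a] [N balcony]] [VP [V described] [NP [NP [Det every] [N argument]] [PP [P under] [NP [NP [Det every] [N argument]] [Conj and] [NP [Det every] [N argument]]]]]]]
The trees differ in how a recursive rule is bracketed over the same span.

3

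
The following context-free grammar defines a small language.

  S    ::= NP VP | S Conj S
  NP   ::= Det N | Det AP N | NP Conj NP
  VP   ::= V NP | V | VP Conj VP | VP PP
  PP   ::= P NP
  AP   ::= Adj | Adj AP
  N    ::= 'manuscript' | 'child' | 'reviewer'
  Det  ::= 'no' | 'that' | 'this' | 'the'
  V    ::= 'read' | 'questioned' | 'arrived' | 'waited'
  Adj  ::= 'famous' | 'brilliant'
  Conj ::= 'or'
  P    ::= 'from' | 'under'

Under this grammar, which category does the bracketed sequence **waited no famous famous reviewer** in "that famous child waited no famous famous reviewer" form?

VP

S
  NP
    Det: that
    AP
      Adj: famous
    N: child
  VP
    V: waited
    NP
      Det: no
      AP
        Adj: famous
        AP
          Adj: famous
      N: reviewer
The span 'waited no famous famous reviewer' is the VP node built by VP → V NP.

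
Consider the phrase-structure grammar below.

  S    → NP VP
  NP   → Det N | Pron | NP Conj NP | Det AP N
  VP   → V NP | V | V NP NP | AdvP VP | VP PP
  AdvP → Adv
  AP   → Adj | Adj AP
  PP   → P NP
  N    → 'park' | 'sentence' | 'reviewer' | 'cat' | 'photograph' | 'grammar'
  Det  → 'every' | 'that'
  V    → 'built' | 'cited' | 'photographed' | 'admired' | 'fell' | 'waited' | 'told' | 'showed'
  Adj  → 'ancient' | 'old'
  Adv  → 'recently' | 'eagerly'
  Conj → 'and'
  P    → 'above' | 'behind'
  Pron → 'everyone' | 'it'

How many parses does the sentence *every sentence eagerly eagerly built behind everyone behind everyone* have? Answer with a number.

Two of the 6 distinct bracketings:
[S [NP [Det every] [N sentence]] [VP [AdvP [Adv eagerly]] [VP [AdvP [Adv eagerly]] [VP [VP [VP [V built]] [PP [P behind] [NP [Pron everyone]]]] [PP [P behind] [NP [Pron everyone]]]]]]]
[S [NP [Det every] [N sentence]] [VP [AdvP [Adv eagerly]] [VP [VP [AdvP [Adv eagerly]] [VP [VP [V built]] [PP [P behind] [NP [Pron everyone]]]]] [PP [P behind] [NP [Pron everyone]]]]]]
The trees differ in how a recursive rule is bracketed over the same span.

6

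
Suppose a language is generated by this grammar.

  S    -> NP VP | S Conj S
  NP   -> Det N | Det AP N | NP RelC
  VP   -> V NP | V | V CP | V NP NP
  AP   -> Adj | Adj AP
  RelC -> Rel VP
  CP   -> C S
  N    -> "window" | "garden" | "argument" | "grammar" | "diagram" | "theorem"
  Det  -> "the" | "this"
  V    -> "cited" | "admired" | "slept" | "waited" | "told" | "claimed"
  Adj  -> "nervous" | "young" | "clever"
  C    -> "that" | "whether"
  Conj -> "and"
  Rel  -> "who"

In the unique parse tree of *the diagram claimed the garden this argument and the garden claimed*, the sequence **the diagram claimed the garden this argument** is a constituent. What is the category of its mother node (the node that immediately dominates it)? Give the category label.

S

S
  S
    NP
      Det: the
      N: diagram
    VP
      V: claimed
      NP
        Det: the
        N: garden
      NP
        Det: this
        N: argument
  Conj: and
  S
    NP
      Det: the
      N: garden
    VP
      V: claimed
The span 'the diagram claimed the garden this argument' is the S node built by S → NP VP.
Its mother is the S built by S → S Conj S.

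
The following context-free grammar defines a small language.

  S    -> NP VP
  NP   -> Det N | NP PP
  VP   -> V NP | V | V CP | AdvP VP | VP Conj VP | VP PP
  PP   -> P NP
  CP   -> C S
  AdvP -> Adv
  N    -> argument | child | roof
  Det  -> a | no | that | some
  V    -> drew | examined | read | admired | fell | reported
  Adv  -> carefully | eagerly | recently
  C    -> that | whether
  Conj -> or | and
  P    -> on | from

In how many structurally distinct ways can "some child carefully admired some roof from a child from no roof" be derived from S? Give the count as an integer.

Two of the 9 distinct bracketings:
[S [NP [Det some] [N child]] [VP [AdvP [Adv carefully]] [VP [V admired] [NP [NP [Det some] [N roof]] [PP [P from] [NP [NP [Det a] [N child]] [PP [P from] [NP [Det no] [N roof]]]]]]]]]
[S [NP [Det some] [N child]] [VP [AdvP [Adv carefully]] [VP [V admired] [NP [NP [NP [Det some] [N roof]] [PP [P from] [NP [Det a] [N child]]]] [PP [P from] [NP [Det no] [N roof]]]]]]]
The trees differ in how a recursive rule is bracketed over the same span.

9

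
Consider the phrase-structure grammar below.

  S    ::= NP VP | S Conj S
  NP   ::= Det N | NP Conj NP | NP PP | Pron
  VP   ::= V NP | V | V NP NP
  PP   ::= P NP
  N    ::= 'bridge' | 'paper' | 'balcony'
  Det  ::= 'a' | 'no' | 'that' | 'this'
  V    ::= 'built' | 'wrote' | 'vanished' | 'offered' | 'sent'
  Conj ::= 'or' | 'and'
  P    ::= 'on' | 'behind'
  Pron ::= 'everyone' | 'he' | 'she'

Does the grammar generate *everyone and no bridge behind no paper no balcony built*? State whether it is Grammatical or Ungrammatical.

For S → NP VP, every NP-prefix leaves a non-VP remainder: after 'everyone' the remainder is not a VP; after 'everyone and no bridge' the remainder is not a VP; after 'everyone and no bridge behind no paper' the remainder is not a VP. The alternative S rule S → S Conj S likewise has no satisfying split.

Ungrammatical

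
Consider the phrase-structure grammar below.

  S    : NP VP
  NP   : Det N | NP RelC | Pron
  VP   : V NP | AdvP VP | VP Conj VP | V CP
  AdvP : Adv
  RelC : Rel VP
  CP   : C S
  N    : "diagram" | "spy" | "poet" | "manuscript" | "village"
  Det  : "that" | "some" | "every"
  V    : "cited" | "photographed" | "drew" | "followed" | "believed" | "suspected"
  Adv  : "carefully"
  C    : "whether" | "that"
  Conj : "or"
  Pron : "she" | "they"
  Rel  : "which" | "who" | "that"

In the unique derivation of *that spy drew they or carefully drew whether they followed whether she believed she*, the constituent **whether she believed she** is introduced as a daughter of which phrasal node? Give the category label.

[S [NP [Det that] [N spy]] [VP [VP [V drew] [NP [Pron they]]] [Conj or] [VP [AdvP [Adv carefully]] [VP [V drew] [CP [C whether] [S [NP [Pron they]] [VP [V followed] [CP [C whether] [S [NP [Pron she]] [VP [V believed] [NP [Pron she]]]]]]]]]]]]
The span 'whether she believed she' is the CP node built by CP → C S.
Its mother is the VP built by VP → V CP.

VP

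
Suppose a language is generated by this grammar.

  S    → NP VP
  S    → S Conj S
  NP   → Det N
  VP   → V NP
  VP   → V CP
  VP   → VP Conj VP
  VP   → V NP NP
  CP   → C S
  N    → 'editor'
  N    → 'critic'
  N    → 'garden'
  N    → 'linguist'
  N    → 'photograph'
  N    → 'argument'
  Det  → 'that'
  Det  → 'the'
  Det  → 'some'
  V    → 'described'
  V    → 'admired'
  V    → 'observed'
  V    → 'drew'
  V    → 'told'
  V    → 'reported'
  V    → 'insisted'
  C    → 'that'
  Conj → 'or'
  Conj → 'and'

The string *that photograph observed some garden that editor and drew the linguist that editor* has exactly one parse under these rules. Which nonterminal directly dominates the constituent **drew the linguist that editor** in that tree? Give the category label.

VP

[S [NP [Det that] [N photograph]] [VP [VP [V observed] [NP [Det some] [N garden]] [NP [Det that] [N editor]]] [Conj and] [VP [V drew] [NP [Det the] [N linguist]] [NP [Det that] [N editor]]]]]
The span 'drew the linguist that editor' is the VP node built by VP → V NP NP.
Its mother is the VP built by VP → VP Conj VP.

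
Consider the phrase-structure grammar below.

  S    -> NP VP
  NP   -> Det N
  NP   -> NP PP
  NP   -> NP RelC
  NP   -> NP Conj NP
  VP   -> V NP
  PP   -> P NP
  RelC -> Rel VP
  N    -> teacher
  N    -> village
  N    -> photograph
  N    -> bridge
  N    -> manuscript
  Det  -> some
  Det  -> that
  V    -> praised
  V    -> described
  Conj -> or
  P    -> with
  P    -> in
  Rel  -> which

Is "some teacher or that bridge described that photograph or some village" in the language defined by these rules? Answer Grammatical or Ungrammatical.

[S [NP [NP [Det some] [N teacher]] [Conj or] [NP [Det that] [N bridge]]] [VP [V described] [NP [NP [Det that] [N photograph]] [Conj or] [NP [Det some] [N village]]]]]
The bracketing above is licensed at every node by one of the given productions, with S at the root.

Grammatical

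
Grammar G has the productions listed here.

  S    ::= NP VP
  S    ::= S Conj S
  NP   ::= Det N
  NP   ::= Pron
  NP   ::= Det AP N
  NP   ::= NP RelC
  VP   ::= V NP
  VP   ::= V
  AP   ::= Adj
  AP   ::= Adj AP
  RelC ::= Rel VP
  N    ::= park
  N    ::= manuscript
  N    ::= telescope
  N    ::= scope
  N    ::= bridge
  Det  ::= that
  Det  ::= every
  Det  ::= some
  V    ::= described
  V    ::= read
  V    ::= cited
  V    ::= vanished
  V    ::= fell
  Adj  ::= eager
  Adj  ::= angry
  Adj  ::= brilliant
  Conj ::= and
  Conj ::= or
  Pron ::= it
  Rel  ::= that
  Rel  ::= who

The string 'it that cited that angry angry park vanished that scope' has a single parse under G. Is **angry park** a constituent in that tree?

[S [NP [NP [Pron it]] [RelC [Rel that] [VP [V cited] [NP [Det that] [AP [Adj angry] [AP [Adj angry]]] [N park]]]]] [VP [V vanished] [NP [Det that] [N scope]]]]
The smallest constituent containing 'angry park' is the NP spanning 'that angry angry park'; no single node in the tree dominates exactly the given words.

No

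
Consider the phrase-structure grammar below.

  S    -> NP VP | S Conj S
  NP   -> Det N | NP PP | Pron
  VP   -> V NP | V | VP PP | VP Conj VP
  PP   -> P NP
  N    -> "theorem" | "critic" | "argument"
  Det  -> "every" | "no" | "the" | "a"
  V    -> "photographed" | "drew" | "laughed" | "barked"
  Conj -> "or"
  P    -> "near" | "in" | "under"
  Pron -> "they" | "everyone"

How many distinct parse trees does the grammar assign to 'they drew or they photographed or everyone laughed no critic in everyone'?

4

Two of the 4 distinct bracketings:
[S [S [NP [Pron they]] [VP [V drew]]] [Conj or] [S [S [NP [Pron they]] [VP [V photographed]]] [Conj or] [S [NP [Pron everyone]] [VP [V laughed] [NP [NP [Det no] [N critic]] [PP [P in] [NP [Pron everyone]]]]]]]]
[S [S [NP [Pron they]] [VP [V drew]]] [Conj or] [S [S [NP [Pron they]] [VP [V photographed]]] [Conj or] [S [NP [Pron everyone]] [VP [VP [V laughed] [NP [Det no] [N critic]]] [PP [P in] [NP [Pron everyone]]]]]]]
The difference turns on whether NP → NP PP is used at the relevant span, versus an alternative expansion of NP.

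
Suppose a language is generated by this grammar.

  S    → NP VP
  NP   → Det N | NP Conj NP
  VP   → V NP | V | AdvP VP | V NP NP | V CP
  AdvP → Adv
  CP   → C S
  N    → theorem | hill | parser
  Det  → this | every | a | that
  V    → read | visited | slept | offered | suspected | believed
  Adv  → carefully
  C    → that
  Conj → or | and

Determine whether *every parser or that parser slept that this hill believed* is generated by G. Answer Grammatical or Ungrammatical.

S
  NP
    NP
      Det: every
      N: parser
    Conj: or
    NP
      Det: that
      N: parser
  VP
    V: slept
    CP
      C: that
      S
        NP
          Det: this
          N: hill
        VP
          V: believed
The bracketing above is licensed at every node by one of the given productions, with S at the root.

Grammatical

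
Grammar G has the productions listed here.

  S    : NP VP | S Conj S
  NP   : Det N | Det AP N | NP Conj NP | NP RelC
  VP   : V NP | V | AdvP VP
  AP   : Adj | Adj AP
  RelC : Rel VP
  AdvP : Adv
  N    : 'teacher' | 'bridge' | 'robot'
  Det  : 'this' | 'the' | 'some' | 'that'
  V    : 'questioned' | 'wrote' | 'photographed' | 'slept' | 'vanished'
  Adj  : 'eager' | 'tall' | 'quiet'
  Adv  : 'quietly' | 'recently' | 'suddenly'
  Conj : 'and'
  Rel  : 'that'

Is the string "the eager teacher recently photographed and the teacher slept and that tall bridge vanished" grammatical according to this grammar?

Grammatical

[S [S [NP [Det the] [AP [Adj eager]] [N teacher]] [VP [AdvP [Adv recently]] [VP [V photographed]]]] [Conj and] [S [S [NP [Det the] [N teacher]] [VP [V slept]]] [Conj and] [S [NP [Det that] [AP [Adj tall]] [N bridge]] [VP [V vanished]]]]]
The bracketing above is licensed at every node by one of the given productions, with S at the root.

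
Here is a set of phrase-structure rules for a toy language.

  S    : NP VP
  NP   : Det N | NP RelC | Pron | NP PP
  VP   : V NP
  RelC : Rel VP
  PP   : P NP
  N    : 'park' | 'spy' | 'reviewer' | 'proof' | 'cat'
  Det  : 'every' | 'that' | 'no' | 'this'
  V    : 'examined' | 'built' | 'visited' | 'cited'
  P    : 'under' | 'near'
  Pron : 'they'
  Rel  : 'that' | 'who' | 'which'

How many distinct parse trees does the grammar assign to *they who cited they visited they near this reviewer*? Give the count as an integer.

[S [NP [NP [Pron they]] [RelC [Rel who] [VP [V cited] [NP [Pron they]]]]] [VP [V visited] [NP [NP [Pron they]] [PP [P near] [NP [Det this] [N reviewer]]]]]]
No rule offers an alternative attachment or grouping for any span, so this is the only derivation.

1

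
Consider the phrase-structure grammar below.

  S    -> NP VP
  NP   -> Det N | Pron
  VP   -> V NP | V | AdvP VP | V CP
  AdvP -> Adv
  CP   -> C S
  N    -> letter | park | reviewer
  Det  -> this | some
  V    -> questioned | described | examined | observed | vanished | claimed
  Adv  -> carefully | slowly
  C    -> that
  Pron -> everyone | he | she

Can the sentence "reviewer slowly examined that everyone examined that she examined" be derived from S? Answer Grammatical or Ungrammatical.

For S → NP VP, no prefix of the string parses as an NP.

Ungrammatical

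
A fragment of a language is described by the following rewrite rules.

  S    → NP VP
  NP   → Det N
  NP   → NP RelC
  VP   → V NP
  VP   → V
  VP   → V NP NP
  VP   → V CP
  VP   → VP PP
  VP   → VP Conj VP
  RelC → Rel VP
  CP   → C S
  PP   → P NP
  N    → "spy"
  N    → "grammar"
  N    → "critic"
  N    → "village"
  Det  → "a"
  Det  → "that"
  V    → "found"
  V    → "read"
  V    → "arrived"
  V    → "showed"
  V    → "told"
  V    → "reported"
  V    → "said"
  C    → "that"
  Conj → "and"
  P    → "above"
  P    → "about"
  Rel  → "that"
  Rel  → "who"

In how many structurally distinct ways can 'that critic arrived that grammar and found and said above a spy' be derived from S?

Two of the 5 distinct bracketings:
[S [NP [Det that] [N critic]] [VP [VP [VP [V arrived] [NP [Det that] [N grammar]]] [Conj and] [VP [VP [V found]] [Conj and] [VP [V said]]]] [PP [P above] [NP [Det a] [N spy]]]]]
[S [NP [Det that] [N critic]] [VP [VP [VP [VP [V arrived] [NP [Det that] [N grammar]]] [Conj and] [VP [V found]]] [Conj and] [VP [V said]]] [PP [P above] [NP [Det a] [N spy]]]]]
The trees differ in how a recursive rule is bracketed over the same span.

5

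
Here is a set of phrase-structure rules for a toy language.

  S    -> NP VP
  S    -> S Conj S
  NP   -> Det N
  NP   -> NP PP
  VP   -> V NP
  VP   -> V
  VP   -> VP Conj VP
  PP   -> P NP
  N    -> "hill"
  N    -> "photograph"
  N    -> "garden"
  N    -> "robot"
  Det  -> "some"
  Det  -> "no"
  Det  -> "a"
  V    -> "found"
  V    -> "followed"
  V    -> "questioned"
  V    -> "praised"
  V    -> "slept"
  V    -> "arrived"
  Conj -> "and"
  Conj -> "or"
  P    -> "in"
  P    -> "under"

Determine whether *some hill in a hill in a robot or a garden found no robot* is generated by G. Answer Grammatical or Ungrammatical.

For S → NP VP, every NP-prefix leaves a non-VP remainder: after 'some hill' the remainder is not a VP; after 'some hill in a hill' the remainder is not a VP; after 'some hill in a hill in a robot' the remainder is not a VP. The alternative S rule S → S Conj S likewise has no satisfying split.

Ungrammatical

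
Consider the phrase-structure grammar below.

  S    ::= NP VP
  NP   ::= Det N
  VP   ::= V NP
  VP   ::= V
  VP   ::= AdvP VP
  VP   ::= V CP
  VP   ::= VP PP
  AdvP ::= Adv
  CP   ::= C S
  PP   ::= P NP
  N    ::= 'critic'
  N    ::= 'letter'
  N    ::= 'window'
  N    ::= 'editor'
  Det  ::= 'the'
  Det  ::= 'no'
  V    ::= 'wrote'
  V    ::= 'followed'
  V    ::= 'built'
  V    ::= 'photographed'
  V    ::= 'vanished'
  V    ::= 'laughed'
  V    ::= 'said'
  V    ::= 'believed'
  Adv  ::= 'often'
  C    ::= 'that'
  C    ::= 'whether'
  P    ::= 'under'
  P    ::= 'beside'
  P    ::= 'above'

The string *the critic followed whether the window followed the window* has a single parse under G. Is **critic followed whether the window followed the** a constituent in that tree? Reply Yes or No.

No

[S [NP [Det the] [N critic]] [VP [V followed] [CP [C whether] [S [NP [Det the] [N window]] [VP [V followed] [NP [Det the] [N window]]]]]]]
The smallest constituent containing 'critic followed whether the window followed the' is the S spanning 'the critic followed whether the window followed the window'; no single node in the tree dominates exactly the given words.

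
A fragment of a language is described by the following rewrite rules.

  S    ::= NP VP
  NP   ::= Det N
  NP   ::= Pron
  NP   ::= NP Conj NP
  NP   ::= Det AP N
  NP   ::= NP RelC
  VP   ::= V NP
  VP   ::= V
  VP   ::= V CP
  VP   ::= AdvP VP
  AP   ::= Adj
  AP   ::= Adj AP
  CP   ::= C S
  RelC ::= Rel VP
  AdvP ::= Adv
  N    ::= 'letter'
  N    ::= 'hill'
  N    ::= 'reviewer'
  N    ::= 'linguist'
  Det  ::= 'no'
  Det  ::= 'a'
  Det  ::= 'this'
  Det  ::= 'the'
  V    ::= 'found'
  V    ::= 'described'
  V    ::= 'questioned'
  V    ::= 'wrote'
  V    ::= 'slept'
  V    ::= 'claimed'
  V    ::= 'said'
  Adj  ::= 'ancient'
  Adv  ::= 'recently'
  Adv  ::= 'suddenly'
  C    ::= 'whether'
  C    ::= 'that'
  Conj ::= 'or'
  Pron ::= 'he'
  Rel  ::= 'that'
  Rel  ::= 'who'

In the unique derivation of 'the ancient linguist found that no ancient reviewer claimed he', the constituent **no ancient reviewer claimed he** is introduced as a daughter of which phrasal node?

S
  NP
    Det: the
    AP
      Adj: ancient
    N: linguist
  VP
    V: found
    CP
      C: that
      S
        NP
          Det: no
          AP
            Adj: ancient
          N: reviewer
        VP
          V: claimed
          NP
            Pron: he
The span 'no ancient reviewer claimed he' is the S node built by S → NP VP.
Its mother is the CP built by CP → C S.

CP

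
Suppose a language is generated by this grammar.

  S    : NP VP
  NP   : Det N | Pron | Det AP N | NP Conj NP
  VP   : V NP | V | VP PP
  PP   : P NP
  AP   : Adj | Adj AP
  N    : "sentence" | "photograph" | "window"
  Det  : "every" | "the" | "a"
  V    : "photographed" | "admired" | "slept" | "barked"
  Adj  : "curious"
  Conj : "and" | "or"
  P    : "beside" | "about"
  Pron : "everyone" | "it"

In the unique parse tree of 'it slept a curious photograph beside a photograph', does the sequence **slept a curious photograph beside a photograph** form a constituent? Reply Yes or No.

Yes

[S [NP [Pron it]] [VP [VP [V slept] [NP [Det a] [AP [Adj curious]] [N photograph]]] [PP [P beside] [NP [Det a] [N photograph]]]]]
The words 'slept a curious photograph beside a photograph' are exhaustively dominated by a single VP node (built by VP → VP PP), so they form a constituent.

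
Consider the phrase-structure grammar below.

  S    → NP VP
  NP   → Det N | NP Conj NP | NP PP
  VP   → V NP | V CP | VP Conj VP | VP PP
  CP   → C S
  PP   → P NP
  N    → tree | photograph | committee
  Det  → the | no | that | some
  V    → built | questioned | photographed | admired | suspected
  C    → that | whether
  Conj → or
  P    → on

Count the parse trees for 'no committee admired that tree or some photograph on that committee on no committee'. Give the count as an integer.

Two of the 9 distinct bracketings:
[S [NP [Det no] [N committee]] [VP [V admired] [NP [NP [Det that] [N tree]] [Conj or] [NP [NP [Det some] [N photograph]] [PP [P on] [NP [NP [Det that] [N committee]] [PP [P on] [NP [Det no] [N committee]]]]]]]]]
[S [NP [Det no] [N committee]] [VP [V admired] [NP [NP [Det that] [N tree]] [Conj or] [NP [NP [NP [Det some] [N photograph]] [PP [P on] [NP [Det that] [N committee]]]] [PP [P on] [NP [Det no] [N committee]]]]]]]
The trees differ in how a recursive rule is bracketed over the same span.

9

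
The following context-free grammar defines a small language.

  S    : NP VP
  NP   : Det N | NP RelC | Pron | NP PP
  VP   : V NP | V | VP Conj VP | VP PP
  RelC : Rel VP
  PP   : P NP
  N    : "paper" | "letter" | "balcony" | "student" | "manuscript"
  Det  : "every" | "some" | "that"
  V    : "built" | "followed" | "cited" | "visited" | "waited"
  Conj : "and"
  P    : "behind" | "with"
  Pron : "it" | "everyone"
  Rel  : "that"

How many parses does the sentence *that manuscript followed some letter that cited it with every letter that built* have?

Two of the 8 distinct bracketings:
[S [NP [Det that] [N manuscript]] [VP [V followed] [NP [NP [Det some] [N letter]] [RelC [Rel that] [VP [V cited] [NP [NP [NP [Pron it]] [PP [P with] [NP [Det every] [N letter]]]] [RelC [Rel that] [VP [V built]]]]]]]]]
[S [NP [Det that] [N manuscript]] [VP [V followed] [NP [NP [Det some] [N letter]] [RelC [Rel that] [VP [V cited] [NP [NP [Pron it]] [PP [P with] [NP [NP [Det every] [N letter]] [RelC [Rel that] [VP [V built]]]]]]]]]]]
The trees differ in how a recursive rule is bracketed over the same span.

8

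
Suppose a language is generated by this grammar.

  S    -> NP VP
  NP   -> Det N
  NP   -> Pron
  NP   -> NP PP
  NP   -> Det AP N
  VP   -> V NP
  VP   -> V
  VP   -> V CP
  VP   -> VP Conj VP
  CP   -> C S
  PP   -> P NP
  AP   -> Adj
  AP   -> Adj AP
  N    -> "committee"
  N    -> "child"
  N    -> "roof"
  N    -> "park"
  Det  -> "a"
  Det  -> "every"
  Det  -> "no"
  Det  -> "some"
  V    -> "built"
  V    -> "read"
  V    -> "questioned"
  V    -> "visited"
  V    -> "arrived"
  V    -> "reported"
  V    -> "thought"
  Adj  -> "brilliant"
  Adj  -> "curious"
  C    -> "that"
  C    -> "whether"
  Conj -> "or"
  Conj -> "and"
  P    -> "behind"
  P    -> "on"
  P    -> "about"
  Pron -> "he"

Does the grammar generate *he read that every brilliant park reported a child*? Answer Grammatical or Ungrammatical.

Grammatical

S
  NP
    Pron: he
  VP
    V: read
    CP
      C: that
      S
        NP
          Det: every
          AP
            Adj: brilliant
          N: park
        VP
          V: reported
          NP
            Det: a
            N: child
The bracketing above is licensed at every node by one of the given productions, with S at the root.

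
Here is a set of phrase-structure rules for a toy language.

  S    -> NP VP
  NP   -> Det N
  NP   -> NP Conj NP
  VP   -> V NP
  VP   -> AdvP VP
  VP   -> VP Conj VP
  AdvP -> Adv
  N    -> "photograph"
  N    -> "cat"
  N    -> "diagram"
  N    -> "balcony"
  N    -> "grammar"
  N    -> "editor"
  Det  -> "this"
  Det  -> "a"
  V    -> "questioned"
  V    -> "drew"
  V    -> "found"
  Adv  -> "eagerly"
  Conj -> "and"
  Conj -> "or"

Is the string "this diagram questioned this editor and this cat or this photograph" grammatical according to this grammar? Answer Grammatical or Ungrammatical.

Grammatical

S
  NP
    Det: this
    N: diagram
  VP
    V: questioned
    NP
      NP
        Det: this
        N: editor
      Conj: and
      NP
        NP
          Det: this
          N: cat
        Conj: or
        NP
          Det: this
          N: photograph
The bracketing above is licensed at every node by one of the given productions, with S at the root.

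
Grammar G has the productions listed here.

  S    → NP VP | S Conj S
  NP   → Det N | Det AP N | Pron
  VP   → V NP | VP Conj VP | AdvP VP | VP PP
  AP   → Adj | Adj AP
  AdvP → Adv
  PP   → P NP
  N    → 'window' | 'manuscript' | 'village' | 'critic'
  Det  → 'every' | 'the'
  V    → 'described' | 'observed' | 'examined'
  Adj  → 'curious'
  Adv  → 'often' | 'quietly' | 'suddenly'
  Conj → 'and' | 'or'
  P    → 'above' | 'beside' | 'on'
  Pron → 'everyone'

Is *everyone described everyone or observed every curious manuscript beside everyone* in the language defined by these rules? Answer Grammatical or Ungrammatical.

Grammatical

[S [NP [Pron everyone]] [VP [VP [V described] [NP [Pron everyone]]] [Conj or] [VP [VP [V observed] [NP [Det every] [AP [Adj curious]] [N manuscript]]] [PP [P beside] [NP [Pron everyone]]]]]]
Every word is introduced by a lexical rule and the phrasal rules combine the resulting categories into a single S.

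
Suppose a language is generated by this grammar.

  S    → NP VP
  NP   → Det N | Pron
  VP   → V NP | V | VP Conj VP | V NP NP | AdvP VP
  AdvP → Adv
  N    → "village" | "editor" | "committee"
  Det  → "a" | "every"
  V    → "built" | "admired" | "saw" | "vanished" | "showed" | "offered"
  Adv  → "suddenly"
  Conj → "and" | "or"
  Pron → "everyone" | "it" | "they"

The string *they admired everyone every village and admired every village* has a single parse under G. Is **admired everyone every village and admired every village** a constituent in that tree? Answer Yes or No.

[S [NP [Pron they]] [VP [VP [V admired] [NP [Pron everyone]] [NP [Det every] [N village]]] [Conj and] [VP [V admired] [NP [Det every] [N village]]]]]
The words 'admired everyone every village and admired every village' are exhaustively dominated by a single VP node (built by VP → VP Conj VP), so they form a constituent.

Yes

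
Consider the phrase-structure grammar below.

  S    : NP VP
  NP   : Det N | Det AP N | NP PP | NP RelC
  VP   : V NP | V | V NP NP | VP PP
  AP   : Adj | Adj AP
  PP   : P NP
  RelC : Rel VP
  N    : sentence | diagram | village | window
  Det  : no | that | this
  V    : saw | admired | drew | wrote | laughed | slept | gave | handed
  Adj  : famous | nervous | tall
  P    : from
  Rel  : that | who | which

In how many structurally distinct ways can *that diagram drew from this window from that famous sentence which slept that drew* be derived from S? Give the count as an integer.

4

Two of the 4 distinct bracketings:
[S [NP [Det that] [N diagram]] [VP [VP [V drew]] [PP [P from] [NP [NP [Det this] [N window]] [PP [P from] [NP [NP [NP [Det that] [AP [Adj famous]] [N sentence]] [RelC [Rel which] [VP [V slept]]]] [RelC [Rel that] [VP [V drew]]]]]]]]]
[S [NP [Det that] [N diagram]] [VP [VP [V drew]] [PP [P from] [NP [NP [NP [Det this] [N window]] [PP [P from] [NP [NP [Det that] [AP [Adj famous]] [N sentence]] [RelC [Rel which] [VP [V slept]]]]]] [RelC [Rel that] [VP [V drew]]]]]]]
The trees differ in how a recursive rule is bracketed over the same span.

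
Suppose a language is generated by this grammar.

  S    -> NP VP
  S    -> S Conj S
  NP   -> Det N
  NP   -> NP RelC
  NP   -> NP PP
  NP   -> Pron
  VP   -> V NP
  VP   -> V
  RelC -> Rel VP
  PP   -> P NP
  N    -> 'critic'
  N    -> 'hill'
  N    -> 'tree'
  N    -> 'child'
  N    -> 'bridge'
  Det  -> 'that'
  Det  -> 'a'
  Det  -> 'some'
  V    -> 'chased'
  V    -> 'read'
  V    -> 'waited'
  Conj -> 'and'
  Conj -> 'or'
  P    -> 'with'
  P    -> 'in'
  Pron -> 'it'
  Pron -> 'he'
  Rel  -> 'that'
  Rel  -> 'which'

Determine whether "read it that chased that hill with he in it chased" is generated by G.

For S → NP VP, no prefix of the string parses as an NP. The alternative S rule S → S Conj S likewise has no satisfying split.

Ungrammatical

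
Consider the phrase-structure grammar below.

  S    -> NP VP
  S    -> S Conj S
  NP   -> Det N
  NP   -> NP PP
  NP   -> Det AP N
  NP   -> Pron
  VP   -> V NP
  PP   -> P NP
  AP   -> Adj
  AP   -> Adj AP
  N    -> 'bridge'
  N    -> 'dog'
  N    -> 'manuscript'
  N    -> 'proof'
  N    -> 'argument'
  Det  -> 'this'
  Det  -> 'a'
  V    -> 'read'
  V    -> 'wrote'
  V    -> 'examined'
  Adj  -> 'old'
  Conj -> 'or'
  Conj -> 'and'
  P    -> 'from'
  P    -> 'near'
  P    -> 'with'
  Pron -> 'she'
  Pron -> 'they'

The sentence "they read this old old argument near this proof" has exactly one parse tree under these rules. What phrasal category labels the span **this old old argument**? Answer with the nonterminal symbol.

S
  NP
    Pron: they
  VP
    V: read
    NP
      NP
        Det: this
        AP
          Adj: old
          AP
            Adj: old
        N: argument
      PP
        P: near
        NP
          Det: this
          N: proof
The span 'this old old argument' is the NP node built by NP → Det AP N.

NP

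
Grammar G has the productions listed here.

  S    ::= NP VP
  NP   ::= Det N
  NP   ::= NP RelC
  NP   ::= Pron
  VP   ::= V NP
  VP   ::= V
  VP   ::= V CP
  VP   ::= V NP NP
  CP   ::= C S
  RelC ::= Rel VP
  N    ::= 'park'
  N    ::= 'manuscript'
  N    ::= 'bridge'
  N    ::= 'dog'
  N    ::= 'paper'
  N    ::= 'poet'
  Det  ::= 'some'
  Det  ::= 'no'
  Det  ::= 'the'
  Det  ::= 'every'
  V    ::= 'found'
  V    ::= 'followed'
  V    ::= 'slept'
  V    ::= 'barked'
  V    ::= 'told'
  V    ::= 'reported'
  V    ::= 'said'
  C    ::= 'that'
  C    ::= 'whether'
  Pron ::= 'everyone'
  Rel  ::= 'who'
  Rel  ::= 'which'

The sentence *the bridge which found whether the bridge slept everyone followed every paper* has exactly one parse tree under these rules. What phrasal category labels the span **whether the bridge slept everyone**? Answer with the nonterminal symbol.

CP

S
  NP
    NP
      Det: the
      N: bridge
    RelC
      Rel: which
      VP
        V: found
        CP
          C: whether
          S
            NP
              Det: the
              N: bridge
            VP
              V: slept
              NP
                Pron: everyone
  VP
    V: followed
    NP
      Det: every
      N: paper
The span 'whether the bridge slept everyone' is the CP node built by CP → C S.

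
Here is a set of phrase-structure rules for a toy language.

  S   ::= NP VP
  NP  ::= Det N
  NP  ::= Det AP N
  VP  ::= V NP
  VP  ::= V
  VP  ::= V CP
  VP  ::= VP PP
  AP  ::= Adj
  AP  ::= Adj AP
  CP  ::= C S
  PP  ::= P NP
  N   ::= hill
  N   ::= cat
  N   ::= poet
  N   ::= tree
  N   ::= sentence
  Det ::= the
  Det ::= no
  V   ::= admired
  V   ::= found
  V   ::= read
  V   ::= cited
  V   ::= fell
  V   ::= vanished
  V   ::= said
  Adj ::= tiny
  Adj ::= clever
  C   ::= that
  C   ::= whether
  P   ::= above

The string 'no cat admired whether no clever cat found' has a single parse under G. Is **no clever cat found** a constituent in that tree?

[S [NP [Det no] [N cat]] [VP [V admired] [CP [C whether] [S [NP [Det no] [AP [Adj clever]] [N cat]] [VP [V found]]]]]]
The words 'no clever cat found' are exhaustively dominated by a single S node (built by S → NP VP), so they form a constituent.

Yes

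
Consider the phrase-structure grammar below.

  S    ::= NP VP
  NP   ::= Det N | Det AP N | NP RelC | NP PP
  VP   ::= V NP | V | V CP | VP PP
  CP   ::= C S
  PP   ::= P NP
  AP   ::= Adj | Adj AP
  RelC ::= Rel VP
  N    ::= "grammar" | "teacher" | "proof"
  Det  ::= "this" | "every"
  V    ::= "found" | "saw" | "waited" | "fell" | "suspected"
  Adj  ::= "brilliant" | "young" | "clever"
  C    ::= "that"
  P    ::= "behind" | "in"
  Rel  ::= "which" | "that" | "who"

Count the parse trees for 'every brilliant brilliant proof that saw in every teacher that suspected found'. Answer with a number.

4

Two of the 4 distinct bracketings:
[S [NP [NP [Det every] [AP [Adj brilliant] [AP [Adj brilliant]]] [N proof]] [RelC [Rel that] [VP [VP [V saw]] [PP [P in] [NP [NP [Det every] [N teacher]] [RelC [Rel that] [VP [V suspected]]]]]]]] [VP [V found]]]
[S [NP [NP [NP [Det every] [AP [Adj brilliant] [AP [Adj brilliant]]] [N proof]] [RelC [Rel that] [VP [VP [V saw]] [PP [P in] [NP [Det every] [N teacher]]]]]] [RelC [Rel that] [VP [V suspected]]]] [VP [V found]]]
The trees differ in how a recursive rule is bracketed over the same span.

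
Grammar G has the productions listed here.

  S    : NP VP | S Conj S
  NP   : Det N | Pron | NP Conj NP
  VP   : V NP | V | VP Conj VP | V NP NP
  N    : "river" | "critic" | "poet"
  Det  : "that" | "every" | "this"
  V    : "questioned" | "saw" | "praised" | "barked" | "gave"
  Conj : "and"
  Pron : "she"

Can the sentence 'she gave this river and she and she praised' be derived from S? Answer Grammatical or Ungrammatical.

S
  S
    NP
      Pron: she
    VP
      V: gave
      NP
        Det: this
        N: river
  Conj: and
  S
    NP
      NP
        Pron: she
      Conj: and
      NP
        Pron: she
    VP
      V: praised
Each bracket corresponds to one application of a listed rule, so the string is derivable from S.

Grammatical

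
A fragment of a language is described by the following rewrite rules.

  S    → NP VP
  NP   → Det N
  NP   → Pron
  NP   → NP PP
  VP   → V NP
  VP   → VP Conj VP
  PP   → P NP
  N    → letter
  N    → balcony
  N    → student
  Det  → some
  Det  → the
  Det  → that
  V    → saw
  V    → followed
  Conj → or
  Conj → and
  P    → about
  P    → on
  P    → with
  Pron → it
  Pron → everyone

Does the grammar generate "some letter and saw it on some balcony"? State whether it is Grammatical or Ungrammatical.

Ungrammatical

For S → NP VP, the only prefix that parses as NP is 'some letter', but the remainder 'and saw it on some balcony' is not a VP under these rules.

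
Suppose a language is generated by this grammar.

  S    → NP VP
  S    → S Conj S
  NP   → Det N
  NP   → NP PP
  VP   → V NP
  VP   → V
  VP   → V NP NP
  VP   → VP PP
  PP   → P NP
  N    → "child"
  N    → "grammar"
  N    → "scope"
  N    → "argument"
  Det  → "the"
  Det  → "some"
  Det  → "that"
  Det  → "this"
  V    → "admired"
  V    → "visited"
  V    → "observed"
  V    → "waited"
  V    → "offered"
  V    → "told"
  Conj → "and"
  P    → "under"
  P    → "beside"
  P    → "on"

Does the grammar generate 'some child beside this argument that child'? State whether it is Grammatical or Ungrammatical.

Ungrammatical

For S → NP VP, every NP-prefix leaves a non-VP remainder: after 'some child' the remainder is not a VP; after 'some child beside this argument' the remainder is not a VP. The alternative S rule S → S Conj S likewise has no satisfying split.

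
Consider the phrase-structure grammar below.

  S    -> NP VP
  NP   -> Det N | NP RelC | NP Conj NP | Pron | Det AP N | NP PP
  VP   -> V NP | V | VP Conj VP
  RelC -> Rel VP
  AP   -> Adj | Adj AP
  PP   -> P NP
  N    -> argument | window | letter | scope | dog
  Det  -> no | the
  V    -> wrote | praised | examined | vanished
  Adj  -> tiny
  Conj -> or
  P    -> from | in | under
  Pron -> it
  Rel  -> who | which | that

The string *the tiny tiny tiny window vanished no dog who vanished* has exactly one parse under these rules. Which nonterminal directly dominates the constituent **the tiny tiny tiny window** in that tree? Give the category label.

S

[S [NP [Det the] [AP [Adj tiny] [AP [Adj tiny] [AP [Adj tiny]]]] [N window]] [VP [V vanished] [NP [NP [Det no] [N dog]] [RelC [Rel who] [VP [V vanished]]]]]]
The span 'the tiny tiny tiny window' is the NP node built by NP → Det AP N.
Its mother is the S built by S → NP VP.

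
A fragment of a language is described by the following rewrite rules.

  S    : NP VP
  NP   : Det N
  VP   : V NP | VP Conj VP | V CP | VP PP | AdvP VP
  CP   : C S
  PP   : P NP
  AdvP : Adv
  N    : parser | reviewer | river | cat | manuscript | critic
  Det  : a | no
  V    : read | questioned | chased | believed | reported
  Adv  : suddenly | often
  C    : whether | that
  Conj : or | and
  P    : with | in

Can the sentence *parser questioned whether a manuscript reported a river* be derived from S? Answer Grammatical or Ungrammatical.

Ungrammatical

For S → NP VP, no prefix of the string parses as an NP.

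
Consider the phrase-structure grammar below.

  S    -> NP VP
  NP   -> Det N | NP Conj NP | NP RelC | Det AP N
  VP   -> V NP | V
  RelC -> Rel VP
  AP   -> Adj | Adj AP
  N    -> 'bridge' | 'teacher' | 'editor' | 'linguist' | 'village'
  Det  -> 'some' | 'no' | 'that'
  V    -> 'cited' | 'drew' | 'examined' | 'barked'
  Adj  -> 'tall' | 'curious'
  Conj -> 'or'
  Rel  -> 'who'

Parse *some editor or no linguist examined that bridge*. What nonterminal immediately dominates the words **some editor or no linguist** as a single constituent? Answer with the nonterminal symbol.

S
  NP
    NP
      Det: some
      N: editor
    Conj: or
    NP
      Det: no
      N: linguist
  VP
    V: examined
    NP
      Det: that
      N: bridge
The span 'some editor or no linguist' is the NP node built by NP → NP Conj NP.

NP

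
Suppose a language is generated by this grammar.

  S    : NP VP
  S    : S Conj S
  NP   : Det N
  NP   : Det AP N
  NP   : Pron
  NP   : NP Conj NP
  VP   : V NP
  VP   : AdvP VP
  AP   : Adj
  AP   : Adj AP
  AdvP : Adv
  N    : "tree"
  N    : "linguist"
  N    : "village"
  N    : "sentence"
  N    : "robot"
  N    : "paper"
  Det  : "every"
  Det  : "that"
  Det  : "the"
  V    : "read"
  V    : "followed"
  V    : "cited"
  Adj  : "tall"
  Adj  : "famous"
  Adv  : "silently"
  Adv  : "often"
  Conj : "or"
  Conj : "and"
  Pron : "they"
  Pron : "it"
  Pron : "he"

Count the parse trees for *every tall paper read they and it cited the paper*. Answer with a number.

1

[S [S [NP [Det every] [AP [Adj tall]] [N paper]] [VP [V read] [NP [Pron they]]]] [Conj and] [S [NP [Pron it]] [VP [V cited] [NP [Det the] [N paper]]]]]
No rule offers an alternative attachment or grouping for any span, so this is the only derivation.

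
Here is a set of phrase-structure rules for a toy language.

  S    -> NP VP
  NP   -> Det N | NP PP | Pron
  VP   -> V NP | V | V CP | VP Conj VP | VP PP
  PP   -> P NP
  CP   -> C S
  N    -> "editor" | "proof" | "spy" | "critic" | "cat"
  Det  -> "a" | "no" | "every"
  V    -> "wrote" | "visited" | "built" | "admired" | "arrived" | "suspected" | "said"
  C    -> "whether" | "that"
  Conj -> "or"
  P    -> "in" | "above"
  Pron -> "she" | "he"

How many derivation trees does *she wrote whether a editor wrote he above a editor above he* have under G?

Two of the 9 distinct bracketings:
[S [NP [Pron she]] [VP [V wrote] [CP [C whether] [S [NP [Det a] [N editor]] [VP [V wrote] [NP [NP [Pron he]] [PP [P above] [NP [NP [Det a] [N editor]] [PP [P above] [NP [Pron he]]]]]]]]]]]
[S [NP [Pron she]] [VP [V wrote] [CP [C whether] [S [NP [Det a] [N editor]] [VP [V wrote] [NP [NP [NP [Pron he]] [PP [P above] [NP [Det a] [N editor]]]] [PP [P above] [NP [Pron he]]]]]]]]]
The trees differ in how a recursive rule is bracketed over the same span.

9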